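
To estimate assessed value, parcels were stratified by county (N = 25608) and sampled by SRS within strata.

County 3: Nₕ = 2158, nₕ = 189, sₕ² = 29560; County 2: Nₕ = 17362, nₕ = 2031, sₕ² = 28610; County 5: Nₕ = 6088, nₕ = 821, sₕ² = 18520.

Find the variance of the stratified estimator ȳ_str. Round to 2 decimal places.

7.83

Var(ȳ_str) = Σₕ Wₕ²(1 − fₕ)sₕ²/nₕ with Wₕ = Nₕ/N, N = 25608.
County 3: Wₕ = 0.08427054; term = 0.08427054²·(1 − 0.08758109)·29560/189 = 1.0134176.
County 2: Wₕ = 0.67799125; term = 0.67799125²·(1 − 0.11697961)·28610/2031 = 5.7177722.
County 5: Wₕ = 0.23773821; term = 0.23773821²·(1 − 0.13485545)·18520/821 = 1.1030227.
Sum = 7.8342125.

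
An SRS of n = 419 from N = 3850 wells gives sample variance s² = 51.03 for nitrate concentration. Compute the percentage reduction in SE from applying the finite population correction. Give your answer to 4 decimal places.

f = n/N = 419/3850 = 0.10883117.
SE_no-fpc = √(s²/n) = 0.34898421; SE_fpc = √((1−f)s²/n) = 0.32944716.
Ratio = √(1−f) = 0.94401739. Reduction = 100·(1 − 0.94401739) = 5.5983%.

5.5983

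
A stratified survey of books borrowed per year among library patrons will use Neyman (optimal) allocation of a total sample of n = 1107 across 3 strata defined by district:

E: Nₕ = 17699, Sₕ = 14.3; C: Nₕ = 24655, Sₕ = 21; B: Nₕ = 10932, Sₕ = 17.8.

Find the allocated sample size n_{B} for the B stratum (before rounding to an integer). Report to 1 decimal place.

223.1

Neyman allocation: nₕ = n·NₕSₕ / Σⱼ NⱼSⱼ.
Σ NⱼSⱼ = 17699·14.3 + 24655·21 + 10932·17.8 = 965440.3.
n_{B} = 1107·10932·17.8 / 965440.3 = 223.1.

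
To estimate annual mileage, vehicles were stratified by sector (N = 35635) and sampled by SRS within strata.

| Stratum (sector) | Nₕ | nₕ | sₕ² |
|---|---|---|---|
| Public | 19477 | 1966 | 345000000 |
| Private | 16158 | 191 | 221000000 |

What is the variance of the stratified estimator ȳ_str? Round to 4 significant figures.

282200

Var(ȳ_str) = Σₕ Wₕ²(1 − fₕ)sₕ²/nₕ with Wₕ = Nₕ/N, N = 35635.
Public: Wₕ = 0.54656938; term = 0.54656938²·(1 − 0.10093957)·345000000/1966 = 47131.913.
Private: Wₕ = 0.45343062; term = 0.45343062²·(1 − 0.01182077)·221000000/191 = 235080.34.
Sum = 282212.25.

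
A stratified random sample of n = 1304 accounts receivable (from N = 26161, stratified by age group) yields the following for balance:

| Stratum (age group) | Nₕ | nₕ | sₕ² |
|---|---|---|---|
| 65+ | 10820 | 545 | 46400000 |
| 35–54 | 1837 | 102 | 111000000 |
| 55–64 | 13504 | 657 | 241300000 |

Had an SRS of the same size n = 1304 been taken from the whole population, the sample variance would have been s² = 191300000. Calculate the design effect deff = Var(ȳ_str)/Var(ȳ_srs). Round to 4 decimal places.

0.8035

Var(ȳ_str) = Σ Wₕ²(1−fₕ)sₕ²/nₕ with Wₕ = Nₕ/26161:
  65+: (10820/26161)²·(1−545/10820)·46400000/545 = 13829.991
  35–54: (1837/26161)²·(1−102/1837)·111000000/102 = 5067.8384
  55–64: (13504/26161)²·(1−657/13504)·241300000/657 = 93099.516
  → Var(ȳ_str) = 111997.35.
Var(ȳ_srs) = (1 − 1304/26161)·191300000/1304 = 139390.04.
deff = 111997.35 / 139390.04 = 0.8035.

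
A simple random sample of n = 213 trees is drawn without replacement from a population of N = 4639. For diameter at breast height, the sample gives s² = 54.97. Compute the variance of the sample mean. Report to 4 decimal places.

0.2462

Under SRS without replacement, Var(ȳ) = (1 − f)·s²/n with f = n/N = 213/4639 = 0.04591507.
Var(ȳ) = (1 − 0.04591507)·54.97/213 = 0.95408493·0.25807512 = 0.24622558.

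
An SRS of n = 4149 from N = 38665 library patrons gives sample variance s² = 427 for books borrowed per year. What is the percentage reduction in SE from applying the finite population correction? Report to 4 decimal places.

f = n/N = 4149/38665 = 0.10730635.
SE_no-fpc = √(s²/n) = 0.32080581; SE_fpc = √((1−f)s²/n) = 0.30310524.
Ratio = √(1−f) = 0.94482467. Reduction = 100·(1 − 0.94482467) = 5.5175%.

5.5175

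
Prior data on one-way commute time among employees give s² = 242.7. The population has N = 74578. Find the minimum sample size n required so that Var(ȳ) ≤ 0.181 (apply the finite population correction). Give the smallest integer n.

Without fpc, n₀ = s²/D = 242.7/0.181 = 1340.8840.
With fpc, (1 − n/N)·s²/n ≤ D requires n ≥ n₀/(1 + n₀/N) = 1340.8840/(1 + 1340.8840/74578) = 1317.2012.
Rounding up, n = 1318.

1318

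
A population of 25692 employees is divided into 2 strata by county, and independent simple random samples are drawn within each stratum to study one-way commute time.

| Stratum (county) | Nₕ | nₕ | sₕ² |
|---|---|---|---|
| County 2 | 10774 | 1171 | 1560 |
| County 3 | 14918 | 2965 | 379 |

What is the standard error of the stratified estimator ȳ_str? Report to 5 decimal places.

Var(ȳ_str) = Σₕ Wₕ²(1 − fₕ)sₕ²/nₕ with Wₕ = Nₕ/N, N = 25692.
County 2: Wₕ = 0.41935233; term = 0.41935233²·(1 − 0.10868758)·1560/1171 = 0.20881216.
County 3: Wₕ = 0.58064767; term = 0.58064767²·(1 − 0.19875318)·379/2965 = 0.034530766.
Sum = 0.24334293.
SE = √(0.24334293) = 0.49330.

0.49330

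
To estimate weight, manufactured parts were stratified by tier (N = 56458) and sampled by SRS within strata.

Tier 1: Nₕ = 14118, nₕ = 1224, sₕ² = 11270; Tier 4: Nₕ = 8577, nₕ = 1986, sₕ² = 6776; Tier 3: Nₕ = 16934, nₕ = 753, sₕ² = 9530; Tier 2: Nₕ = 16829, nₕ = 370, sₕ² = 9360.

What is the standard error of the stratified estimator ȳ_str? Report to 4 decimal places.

1.9679

Var(ȳ_str) = Σₕ Wₕ²(1 − fₕ)sₕ²/nₕ with Wₕ = Nₕ/N, N = 56458.
Tier 1: Wₕ = 0.25006199; term = 0.25006199²·(1 − 0.08669783)·11270/1224 = 0.52583848.
Tier 4: Wₕ = 0.15191824; term = 0.15191824²·(1 − 0.23154949)·6776/1986 = 0.060510382.
Tier 3: Wₕ = 0.29993978; term = 0.29993978²·(1 − 0.04446675)·9530/753 = 1.0879573.
Tier 2: Wₕ = 0.29807999; term = 0.29807999²·(1 − 0.02198586)·9360/370 = 2.1982896.
Sum = 3.8725958.
SE = √(3.8725958) = 1.9679.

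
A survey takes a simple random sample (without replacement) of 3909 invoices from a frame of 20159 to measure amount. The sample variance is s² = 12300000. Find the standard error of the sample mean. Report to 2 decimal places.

50.36

Under SRS without replacement, Var(ȳ) = (1 − f)·s²/n with f = n/N = 3909/20159 = 0.19390843.
Var(ȳ) = (1 − 0.19390843)·12300000/3909 = 0.80609157·3146.5848 = 2536.4355.
SE(ȳ) = √(2536.4355) = 50.36.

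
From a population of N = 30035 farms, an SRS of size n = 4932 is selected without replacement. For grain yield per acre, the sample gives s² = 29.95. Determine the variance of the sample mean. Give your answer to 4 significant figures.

0.005075

Under SRS without replacement, Var(ȳ) = (1 − f)·s²/n with f = n/N = 4932/30035 = 0.16420842.
Var(ȳ) = (1 − 0.16420842)·29.95/4932 = 0.83579158·0.0060725872 = 0.0050754172.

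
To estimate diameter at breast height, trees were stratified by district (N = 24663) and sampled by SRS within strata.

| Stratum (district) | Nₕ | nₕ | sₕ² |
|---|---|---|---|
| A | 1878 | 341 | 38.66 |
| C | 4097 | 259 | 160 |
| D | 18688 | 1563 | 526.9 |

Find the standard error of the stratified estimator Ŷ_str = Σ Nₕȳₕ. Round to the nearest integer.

Var(Ŷ_str) = Σₕ Nₕ²(1 − fₕ)sₕ²/nₕ.
A: 1878²·(1 − 341/1878)·38.66/341 = 327247.94.
C: 4097²·(1 − 259/4097)·160/259 = 9.7138446 × 10^6.
D: 18688²·(1 − 1563/18688)·526.9/1563 = 1.0788539 × 10^8.
Sum = 1.1792648 × 10^8.
SE = √(1.1792648 × 10^8) = 10859.

10859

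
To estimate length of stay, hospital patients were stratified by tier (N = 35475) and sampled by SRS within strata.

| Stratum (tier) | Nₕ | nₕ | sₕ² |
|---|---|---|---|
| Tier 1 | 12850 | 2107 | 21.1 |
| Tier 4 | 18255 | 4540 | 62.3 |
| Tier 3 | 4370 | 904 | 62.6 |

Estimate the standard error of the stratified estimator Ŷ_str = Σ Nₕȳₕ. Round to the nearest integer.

2422

Var(Ŷ_str) = Σₕ Nₕ²(1 − fₕ)sₕ²/nₕ.
Tier 1: 12850²·(1 − 2107/12850)·21.1/2107 = 1.3824411 × 10^6.
Tier 4: 18255²·(1 − 4540/18255)·62.3/4540 = 3.4356573 × 10^6.
Tier 3: 4370²·(1 − 904/4370)·62.6/904 = 1.0488561 × 10^6.
Sum = 5.8669545 × 10^6.
SE = √(5.8669545 × 10^6) = 2422.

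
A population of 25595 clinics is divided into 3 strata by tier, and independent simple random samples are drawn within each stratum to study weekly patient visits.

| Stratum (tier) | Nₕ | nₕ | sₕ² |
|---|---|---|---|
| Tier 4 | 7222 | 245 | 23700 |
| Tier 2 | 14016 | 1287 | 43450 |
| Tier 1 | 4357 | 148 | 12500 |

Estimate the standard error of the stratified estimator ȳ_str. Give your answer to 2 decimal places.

4.36

Var(ȳ_str) = Σₕ Wₕ²(1 − fₕ)sₕ²/nₕ with Wₕ = Nₕ/N, N = 25595.
Tier 4: Wₕ = 0.28216449; term = 0.28216449²·(1 − 0.03392412)·23700/245 = 7.4404328.
Tier 2: Wₕ = 0.54760695; term = 0.54760695²·(1 − 0.09182363)·43450/1287 = 9.1943142.
Tier 1: Wₕ = 0.17022856; term = 0.17022856²·(1 − 0.03396833)·12500/148 = 2.3643105.
Sum = 18.999058.
SE = √(18.999058) = 4.36.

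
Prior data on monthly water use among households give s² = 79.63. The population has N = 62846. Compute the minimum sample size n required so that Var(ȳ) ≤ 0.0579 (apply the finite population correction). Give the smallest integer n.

1346

Without fpc, n₀ = s²/D = 79.63/0.0579 = 1375.3022.
With fpc, (1 − n/N)·s²/n ≤ D requires n ≥ n₀/(1 + n₀/N) = 1375.3022/(1 + 1375.3022/62846) = 1345.8500.
Rounding up, n = 1346.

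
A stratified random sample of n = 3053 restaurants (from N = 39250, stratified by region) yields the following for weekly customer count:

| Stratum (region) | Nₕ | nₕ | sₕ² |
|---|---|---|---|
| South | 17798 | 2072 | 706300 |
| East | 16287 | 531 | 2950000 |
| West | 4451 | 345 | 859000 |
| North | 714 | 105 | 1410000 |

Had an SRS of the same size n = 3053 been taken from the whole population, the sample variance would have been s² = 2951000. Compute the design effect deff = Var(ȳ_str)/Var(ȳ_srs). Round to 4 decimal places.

Var(ȳ_str) = Σ Wₕ²(1−fₕ)sₕ²/nₕ with Wₕ = Nₕ/39250:
  South: (17798/39250)²·(1−2072/17798)·706300/2072 = 61.931216
  East: (16287/39250)²·(1−531/16287)·2950000/531 = 925.41224
  West: (4451/39250)²·(1−345/4451)·859000/345 = 29.537333
  North: (714/39250)²·(1−105/714)·1410000/105 = 3.7902338
  → Var(ȳ_str) = 1020.671.
Var(ȳ_srs) = (1 − 3053/39250)·2951000/3053 = 891.40553.
deff = 1020.671 / 891.40553 = 1.1450.

1.1450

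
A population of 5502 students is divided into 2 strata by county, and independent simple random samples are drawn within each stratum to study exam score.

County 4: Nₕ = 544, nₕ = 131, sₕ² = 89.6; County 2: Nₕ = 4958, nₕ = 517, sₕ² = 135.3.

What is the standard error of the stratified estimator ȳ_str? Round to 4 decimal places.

0.4421

Var(ȳ_str) = Σₕ Wₕ²(1 − fₕ)sₕ²/nₕ with Wₕ = Nₕ/N, N = 5502.
County 4: Wₕ = 0.09887314; term = 0.09887314²·(1 − 0.24080882)·89.6/131 = 0.0050762674.
County 2: Wₕ = 0.90112686; term = 0.90112686²·(1 − 0.10427592)·135.3/517 = 0.19035022.
Sum = 0.19542649.
SE = √(0.19542649) = 0.4421.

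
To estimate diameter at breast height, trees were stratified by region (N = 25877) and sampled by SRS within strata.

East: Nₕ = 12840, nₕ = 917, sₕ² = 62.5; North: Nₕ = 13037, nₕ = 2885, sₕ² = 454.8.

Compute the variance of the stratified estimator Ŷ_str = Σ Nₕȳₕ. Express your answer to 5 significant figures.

3.1299 × 10^7

Var(Ŷ_str) = Σₕ Nₕ²(1 − fₕ)sₕ²/nₕ.
East: 12840²·(1 − 917/12840)·62.5/917 = 1.043425 × 10^7.
North: 13037²·(1 − 2885/13037)·454.8/2885 = 2.0864305 × 10^7.
Sum = 3.1298555 × 10^7.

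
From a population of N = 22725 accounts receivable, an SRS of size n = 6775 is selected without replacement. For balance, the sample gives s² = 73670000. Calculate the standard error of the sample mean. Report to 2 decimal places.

Under SRS without replacement, Var(ȳ) = (1 − f)·s²/n with f = n/N = 6775/22725 = 0.29812981.
Var(ȳ) = (1 − 0.29812981)·73670000/6775 = 0.70187019·10873.801 = 7631.9966.
SE(ȳ) = √(7631.9966) = 87.36.

87.36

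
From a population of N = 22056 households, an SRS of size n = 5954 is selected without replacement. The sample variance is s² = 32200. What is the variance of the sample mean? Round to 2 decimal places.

Under SRS without replacement, Var(ȳ) = (1 − f)·s²/n with f = n/N = 5954/22056 = 0.26994922.
Var(ȳ) = (1 − 0.26994922)·32200/5954 = 0.73005078·5.408129 = 3.9482088.

3.95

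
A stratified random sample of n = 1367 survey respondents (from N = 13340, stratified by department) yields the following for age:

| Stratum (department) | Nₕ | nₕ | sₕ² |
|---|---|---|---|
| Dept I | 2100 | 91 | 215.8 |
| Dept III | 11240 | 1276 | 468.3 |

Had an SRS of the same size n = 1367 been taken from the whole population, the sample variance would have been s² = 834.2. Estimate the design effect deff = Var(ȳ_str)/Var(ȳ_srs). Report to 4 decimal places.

Var(ȳ_str) = Σ Wₕ²(1−fₕ)sₕ²/nₕ with Wₕ = Nₕ/13340:
  Dept I: (2100/13340)²·(1−91/2100)·215.8/91 = 0.056220878
  Dept III: (11240/13340)²·(1−1276/11240)·468.3/1276 = 0.23097334
  → Var(ȳ_str) = 0.28719422.
Var(ȳ_srs) = (1 − 1367/13340)·834.2/1367 = 0.54770767.
deff = 0.28719422 / 0.54770767 = 0.5244.

0.5244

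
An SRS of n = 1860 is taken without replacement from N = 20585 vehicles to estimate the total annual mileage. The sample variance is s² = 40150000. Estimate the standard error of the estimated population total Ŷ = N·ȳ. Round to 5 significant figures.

2.8845 × 10^6

Var(Ŷ) = N²·Var(ȳ) = N²·(1 − n/N)·s²/n.
f = 1860/20585 = 0.09035706; Var(ȳ) = 0.90964294·40150000/1860 = 19635.572.
Var(Ŷ) = 20585² · 19635.572 = 8.320421 × 10^12.
SE(Ŷ) = √(8.320421 × 10^12) = 2.8845 × 10^6.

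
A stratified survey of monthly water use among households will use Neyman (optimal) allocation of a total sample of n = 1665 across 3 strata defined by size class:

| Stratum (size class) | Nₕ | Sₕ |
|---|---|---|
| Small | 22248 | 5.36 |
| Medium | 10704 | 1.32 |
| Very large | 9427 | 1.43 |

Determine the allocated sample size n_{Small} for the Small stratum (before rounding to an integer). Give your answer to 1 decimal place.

Neyman allocation: nₕ = n·NₕSₕ / Σⱼ NⱼSⱼ.
Σ NⱼSⱼ = 22248·5.36 + 10704·1.32 + 9427·1.43 = 146859.17.
n_{Small} = 1665·22248·5.36 / 146859.17 = 1352.0.

1352.0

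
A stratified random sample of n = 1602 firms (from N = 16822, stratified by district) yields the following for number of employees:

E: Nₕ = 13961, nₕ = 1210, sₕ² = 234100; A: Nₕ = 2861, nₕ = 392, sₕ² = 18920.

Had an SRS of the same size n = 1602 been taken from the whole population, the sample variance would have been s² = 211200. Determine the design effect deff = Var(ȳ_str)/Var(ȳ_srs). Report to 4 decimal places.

1.0305

Var(ȳ_str) = Σ Wₕ²(1−fₕ)sₕ²/nₕ with Wₕ = Nₕ/16822:
  E: (13961/16822)²·(1−1210/13961)·234100/1210 = 121.70868
  A: (2861/16822)²·(1−392/2861)·18920/392 = 1.2048105
  → Var(ȳ_str) = 122.91349.
Var(ȳ_srs) = (1 − 1602/16822)·211200/1602 = 119.28022.
deff = 122.91349 / 119.28022 = 1.0305.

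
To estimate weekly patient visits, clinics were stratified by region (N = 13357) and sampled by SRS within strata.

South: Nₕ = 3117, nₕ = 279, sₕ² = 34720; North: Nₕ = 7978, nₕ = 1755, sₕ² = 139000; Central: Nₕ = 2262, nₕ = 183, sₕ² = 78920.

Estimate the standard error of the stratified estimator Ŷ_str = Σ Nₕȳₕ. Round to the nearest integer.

Var(Ŷ_str) = Σₕ Nₕ²(1 − fₕ)sₕ²/nₕ.
South: 3117²·(1 − 279/3117)·34720/279 = 1.1008413 × 10^9.
North: 7978²·(1 − 1755/7978)·139000/1755 = 3.932163 × 10^9.
Central: 2262²·(1 − 183/2262)·78920/183 = 2.0280706 × 10^9.
Sum = 7.0610749 × 10^9.
SE = √(7.0610749 × 10^9) = 84030.

84030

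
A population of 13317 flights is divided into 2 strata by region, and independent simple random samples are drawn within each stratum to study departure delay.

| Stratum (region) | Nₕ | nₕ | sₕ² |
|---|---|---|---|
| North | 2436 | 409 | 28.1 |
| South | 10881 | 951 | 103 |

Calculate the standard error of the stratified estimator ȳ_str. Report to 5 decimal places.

0.26058

Var(ȳ_str) = Σₕ Wₕ²(1 − fₕ)sₕ²/nₕ with Wₕ = Nₕ/N, N = 13317.
North: Wₕ = 0.18292408; term = 0.18292408²·(1 − 0.16789819)·28.1/409 = 0.0019129395.
South: Wₕ = 0.81707592; term = 0.81707592²·(1 − 0.08740006)·103/951 = 0.065987544.
Sum = 0.067900484.
SE = √(0.067900484) = 0.26058.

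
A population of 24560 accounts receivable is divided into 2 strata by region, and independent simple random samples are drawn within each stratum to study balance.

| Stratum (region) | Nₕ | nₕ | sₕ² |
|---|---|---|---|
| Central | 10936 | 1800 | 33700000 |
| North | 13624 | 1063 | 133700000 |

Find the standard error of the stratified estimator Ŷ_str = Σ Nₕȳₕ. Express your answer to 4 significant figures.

Var(Ŷ_str) = Σₕ Nₕ²(1 − fₕ)sₕ²/nₕ.
Central: 10936²·(1 − 1800/10936)·33700000/1800 = 1.8705615 × 10^12.
North: 13624²·(1 − 1063/13624)·133700000/1063 = 2.1524199 × 10^13.
Sum = 2.3394761 × 10^13.
SE = √(2.3394761 × 10^13) = 4.837 × 10^6.

4.837 × 10^6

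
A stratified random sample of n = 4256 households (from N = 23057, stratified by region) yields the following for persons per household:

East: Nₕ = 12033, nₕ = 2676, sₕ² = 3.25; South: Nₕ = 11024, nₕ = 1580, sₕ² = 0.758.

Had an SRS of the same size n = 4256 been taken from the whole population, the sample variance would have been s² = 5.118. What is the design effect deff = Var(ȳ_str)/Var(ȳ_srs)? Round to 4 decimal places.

0.3581

Var(ȳ_str) = Σ Wₕ²(1−fₕ)sₕ²/nₕ with Wₕ = Nₕ/23057:
  East: (12033/23057)²·(1−2676/12033)·3.25/2676 = 2.572185 × 10^-4
  South: (11024/23057)²·(1−1580/11024)·0.758/1580 = 9.3951064 × 10^-5
  → Var(ȳ_str) = 3.5116956 × 10^-4.
Var(ȳ_srs) = (1 − 4256/23057)·5.118/4256 = 9.8056596 × 10^-4.
deff = (3.5116956 × 10^-4) / (9.8056596 × 10^-4) = 0.3581.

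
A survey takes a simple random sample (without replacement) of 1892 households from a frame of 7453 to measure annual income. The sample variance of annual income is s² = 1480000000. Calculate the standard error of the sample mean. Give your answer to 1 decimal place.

Under SRS without replacement, Var(ȳ) = (1 − f)·s²/n with f = n/N = 1892/7453 = 0.25385751.
Var(ȳ) = (1 − 0.25385751)·1480000000/1892 = 0.74614249·782241.01 = 583663.26.
SE(ȳ) = √(583663.26) = 764.0.

764.0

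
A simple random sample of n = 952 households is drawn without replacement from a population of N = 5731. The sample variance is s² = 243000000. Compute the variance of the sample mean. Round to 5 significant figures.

212850

Under SRS without replacement, Var(ȳ) = (1 − f)·s²/n with f = n/N = 952/5731 = 0.16611412.
Var(ȳ) = (1 − 0.16611412)·243000000/952 = 0.83388588·255252.1 = 212851.12.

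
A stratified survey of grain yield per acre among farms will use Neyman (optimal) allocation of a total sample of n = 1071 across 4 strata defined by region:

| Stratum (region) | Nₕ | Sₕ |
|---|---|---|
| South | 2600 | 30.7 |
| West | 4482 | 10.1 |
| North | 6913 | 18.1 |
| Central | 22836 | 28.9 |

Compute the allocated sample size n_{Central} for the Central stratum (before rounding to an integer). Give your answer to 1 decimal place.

776.6

Neyman allocation: nₕ = n·NₕSₕ / Σⱼ NⱼSⱼ.
Σ NⱼSⱼ = 2600·30.7 + 4482·10.1 + 6913·18.1 + 22836·28.9 = 910173.9.
n_{Central} = 1071·22836·28.9 / 910173.9 = 776.6.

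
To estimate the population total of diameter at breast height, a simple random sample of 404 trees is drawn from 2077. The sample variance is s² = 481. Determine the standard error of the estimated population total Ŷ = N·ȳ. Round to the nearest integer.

Var(Ŷ) = N²·Var(ȳ) = N²·(1 − n/N)·s²/n.
f = 404/2077 = 0.19451131; Var(ȳ) = 0.80548869·481/404 = 0.95901004.
Var(Ŷ) = 2077² · 0.95901004 = 4.1371012 × 10^6.
SE(Ŷ) = √(4.1371012 × 10^6) = 2034.

2034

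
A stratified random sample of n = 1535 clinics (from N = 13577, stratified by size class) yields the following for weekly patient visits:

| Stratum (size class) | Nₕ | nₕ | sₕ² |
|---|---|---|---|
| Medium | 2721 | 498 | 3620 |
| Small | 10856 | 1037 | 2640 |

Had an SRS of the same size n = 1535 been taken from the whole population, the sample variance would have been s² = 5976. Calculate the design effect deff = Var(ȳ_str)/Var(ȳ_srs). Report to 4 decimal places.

0.4954

Var(ȳ_str) = Σ Wₕ²(1−fₕ)sₕ²/nₕ with Wₕ = Nₕ/13577:
  Medium: (2721/13577)²·(1−498/2721)·3620/498 = 0.23852813
  Small: (10856/13577)²·(1−1037/10856)·2640/1037 = 1.4721587
  → Var(ȳ_str) = 1.7106868.
Var(ȳ_srs) = (1 − 1535/13577)·5976/1535 = 3.4530035.
deff = 1.7106868 / 3.4530035 = 0.4954.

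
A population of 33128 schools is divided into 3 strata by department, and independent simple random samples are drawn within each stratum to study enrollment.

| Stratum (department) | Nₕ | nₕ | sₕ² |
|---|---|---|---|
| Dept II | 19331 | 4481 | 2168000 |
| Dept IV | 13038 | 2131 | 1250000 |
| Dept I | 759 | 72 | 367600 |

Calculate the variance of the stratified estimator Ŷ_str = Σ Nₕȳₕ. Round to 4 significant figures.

2.250 × 10^11

Var(Ŷ_str) = Σₕ Nₕ²(1 − fₕ)sₕ²/nₕ.
Dept II: 19331²·(1 − 4481/19331)·2168000/4481 = 1.3888812 × 10^11.
Dept IV: 13038²·(1 − 2131/13038)·1250000/2131 = 8.341475 × 10^10.
Dept I: 759²·(1 − 72/759)·367600/72 = 2.6622052 × 10^9.
Sum = 2.2496508 × 10^11.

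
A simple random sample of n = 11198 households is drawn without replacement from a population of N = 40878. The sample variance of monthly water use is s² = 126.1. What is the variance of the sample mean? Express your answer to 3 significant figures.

Under SRS without replacement, Var(ȳ) = (1 − f)·s²/n with f = n/N = 11198/40878 = 0.27393708.
Var(ȳ) = (1 − 0.27393708)·126.1/11198 = 0.72606292·0.011260939 = 0.0081761506.

0.00818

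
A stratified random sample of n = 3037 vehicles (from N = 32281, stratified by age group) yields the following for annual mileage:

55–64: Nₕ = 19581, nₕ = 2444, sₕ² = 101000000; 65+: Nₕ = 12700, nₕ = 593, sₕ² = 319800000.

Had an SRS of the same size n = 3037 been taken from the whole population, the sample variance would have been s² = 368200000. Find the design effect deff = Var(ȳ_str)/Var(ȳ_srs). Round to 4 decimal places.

0.8457

Var(ȳ_str) = Σ Wₕ²(1−fₕ)sₕ²/nₕ with Wₕ = Nₕ/32281:
  55–64: (19581/32281)²·(1−2444/19581)·101000000/2444 = 13307.482
  65+: (12700/32281)²·(1−593/12700)·319800000/593 = 79573.795
  → Var(ȳ_str) = 92881.277.
Var(ȳ_srs) = (1 − 3037/32281)·368200000/3037 = 109831.97.
deff = 92881.277 / 109831.97 = 0.8457.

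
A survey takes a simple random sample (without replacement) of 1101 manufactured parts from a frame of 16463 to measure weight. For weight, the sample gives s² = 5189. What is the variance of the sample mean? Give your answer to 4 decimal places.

4.3978

Under SRS without replacement, Var(ȳ) = (1 − f)·s²/n with f = n/N = 1101/16463 = 0.06687724.
Var(ȳ) = (1 − 0.06687724)·5189/1101 = 0.93312276·4.7129882 = 4.3977966.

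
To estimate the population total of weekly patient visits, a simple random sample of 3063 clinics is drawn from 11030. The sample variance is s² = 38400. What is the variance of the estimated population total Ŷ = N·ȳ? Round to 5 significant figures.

Var(Ŷ) = N²·Var(ȳ) = N²·(1 − n/N)·s²/n.
f = 3063/11030 = 0.27769719; Var(ȳ) = 0.72230281·38400/3063 = 9.0553144.
Var(Ŷ) = 11030² · 9.0553144 = 1.1016777 × 10^9.

1.1017 × 10^9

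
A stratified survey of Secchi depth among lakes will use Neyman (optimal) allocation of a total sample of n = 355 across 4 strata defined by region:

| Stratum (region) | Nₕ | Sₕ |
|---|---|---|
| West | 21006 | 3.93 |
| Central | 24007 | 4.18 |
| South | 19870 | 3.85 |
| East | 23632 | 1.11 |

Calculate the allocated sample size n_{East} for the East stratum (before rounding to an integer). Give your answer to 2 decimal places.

Neyman allocation: nₕ = n·NₕSₕ / Σⱼ NⱼSⱼ.
Σ NⱼSⱼ = 21006·3.93 + 24007·4.18 + 19870·3.85 + 23632·1.11 = 285633.86.
n_{East} = 355·23632·1.11 / 285633.86 = 32.60.

32.60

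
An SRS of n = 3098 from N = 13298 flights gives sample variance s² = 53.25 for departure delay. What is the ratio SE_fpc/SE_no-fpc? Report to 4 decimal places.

0.8758

f = n/N = 3098/13298 = 0.23296736.
SE_no-fpc = √(s²/n) = 0.13110495; SE_fpc = √((1−f)s²/n) = 0.11482224.
Ratio = √(1−f) = 0.87580399.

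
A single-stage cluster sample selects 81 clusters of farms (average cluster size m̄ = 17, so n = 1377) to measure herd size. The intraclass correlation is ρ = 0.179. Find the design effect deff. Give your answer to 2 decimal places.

deff = 1 + (17 − 1)·0.179 = 1 + 2.864 = 3.864.

3.86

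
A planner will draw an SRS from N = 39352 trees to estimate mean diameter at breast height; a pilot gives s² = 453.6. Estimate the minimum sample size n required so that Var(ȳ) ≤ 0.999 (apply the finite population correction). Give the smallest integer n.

449

Without fpc, n₀ = s²/D = 453.6/0.999 = 454.0541.
With fpc, (1 − n/N)·s²/n ≤ D requires n ≥ n₀/(1 + n₀/N) = 454.0541/(1 + 454.0541/39352) = 448.8749.
Rounding up, n = 449.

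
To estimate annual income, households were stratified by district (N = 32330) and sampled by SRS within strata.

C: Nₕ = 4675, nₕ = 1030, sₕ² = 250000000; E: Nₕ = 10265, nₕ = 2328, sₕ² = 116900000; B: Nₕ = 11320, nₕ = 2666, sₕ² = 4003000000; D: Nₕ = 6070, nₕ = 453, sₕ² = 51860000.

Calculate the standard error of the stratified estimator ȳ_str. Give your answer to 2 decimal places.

390.30

Var(ȳ_str) = Σₕ Wₕ²(1 − fₕ)sₕ²/nₕ with Wₕ = Nₕ/N, N = 32330.
C: Wₕ = 0.14460254; term = 0.14460254²·(1 − 0.22032086)·250000000/1030 = 3957.0407.
E: Wₕ = 0.31750696; term = 0.31750696²·(1 − 0.22679006)·116900000/2328 = 3914.1319.
B: Wₕ = 0.35013919; term = 0.35013919²·(1 − 0.23551237)·4003000000/2666 = 140726.98.
D: Wₕ = 0.18775131; term = 0.18775131²·(1 − 0.07462932)·51860000/453 = 3734.3586.
Sum = 152332.51.
SE = √(152332.51) = 390.30.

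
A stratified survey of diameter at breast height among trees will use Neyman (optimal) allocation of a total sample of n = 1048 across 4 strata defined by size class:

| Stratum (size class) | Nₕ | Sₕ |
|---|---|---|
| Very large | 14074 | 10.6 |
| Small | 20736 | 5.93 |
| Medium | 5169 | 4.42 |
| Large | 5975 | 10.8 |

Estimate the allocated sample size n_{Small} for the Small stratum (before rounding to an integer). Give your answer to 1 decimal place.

Neyman allocation: nₕ = n·NₕSₕ / Σⱼ NⱼSⱼ.
Σ NⱼSⱼ = 14074·10.6 + 20736·5.93 + 5169·4.42 + 5975·10.8 = 359525.86.
n_{Small} = 1048·20736·5.93 / 359525.86 = 358.4.

358.4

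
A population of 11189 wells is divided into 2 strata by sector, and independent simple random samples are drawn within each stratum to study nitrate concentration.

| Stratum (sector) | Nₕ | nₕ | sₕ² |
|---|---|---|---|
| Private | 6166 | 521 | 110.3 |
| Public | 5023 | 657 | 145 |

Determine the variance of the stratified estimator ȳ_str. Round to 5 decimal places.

Var(ȳ_str) = Σₕ Wₕ²(1 − fₕ)sₕ²/nₕ with Wₕ = Nₕ/N, N = 11189.
Private: Wₕ = 0.55107695; term = 0.55107695²·(1 − 0.08449562)·110.3/521 = 0.058860332.
Public: Wₕ = 0.44892305; term = 0.44892305²·(1 − 0.13079833)·145/657 = 0.038660458.
Sum = 0.09752079.

0.09752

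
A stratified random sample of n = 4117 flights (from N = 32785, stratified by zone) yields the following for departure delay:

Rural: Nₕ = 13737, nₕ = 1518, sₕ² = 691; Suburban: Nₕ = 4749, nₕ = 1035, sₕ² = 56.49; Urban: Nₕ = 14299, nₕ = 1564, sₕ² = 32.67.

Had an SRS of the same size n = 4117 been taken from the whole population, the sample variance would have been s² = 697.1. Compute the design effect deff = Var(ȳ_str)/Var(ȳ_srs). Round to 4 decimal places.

0.5101

Var(ȳ_str) = Σ Wₕ²(1−fₕ)sₕ²/nₕ with Wₕ = Nₕ/32785:
  Rural: (13737/32785)²·(1−1518/13737)·691/1518 = 0.071085899
  Suburban: (4749/32785)²·(1−1035/4749)·56.49/1035 = 8.9562234 × 10^-4
  Urban: (14299/32785)²·(1−1564/14299)·32.67/1564 = 0.0035388864
  → Var(ȳ_str) = 0.075520408.
Var(ȳ_srs) = (1 − 4117/32785)·697.1/4117 = 0.14805955.
deff = 0.075520408 / 0.14805955 = 0.5101.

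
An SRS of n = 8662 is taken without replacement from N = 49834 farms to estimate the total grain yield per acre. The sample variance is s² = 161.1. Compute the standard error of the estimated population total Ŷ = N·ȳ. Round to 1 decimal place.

6177.4

Var(Ŷ) = N²·Var(ȳ) = N²·(1 − n/N)·s²/n.
f = 8662/49834 = 0.17381707; Var(ȳ) = 0.82618293·161.1/8662 = 0.015365743.
Var(Ŷ) = 49834² · 0.015365743 = 3.815971 × 10^7.
SE(Ŷ) = √(3.815971 × 10^7) = 6177.4.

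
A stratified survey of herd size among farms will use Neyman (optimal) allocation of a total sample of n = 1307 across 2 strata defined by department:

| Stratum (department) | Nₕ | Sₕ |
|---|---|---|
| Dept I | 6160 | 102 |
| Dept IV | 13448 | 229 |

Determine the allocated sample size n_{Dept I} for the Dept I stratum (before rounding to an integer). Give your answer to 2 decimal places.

221.48

Neyman allocation: nₕ = n·NₕSₕ / Σⱼ NⱼSⱼ.
Σ NⱼSⱼ = 6160·102 + 13448·229 = 3.707912 × 10^6.
n_{Dept I} = 1307·6160·102 / (3.707912 × 10^6) = 221.48.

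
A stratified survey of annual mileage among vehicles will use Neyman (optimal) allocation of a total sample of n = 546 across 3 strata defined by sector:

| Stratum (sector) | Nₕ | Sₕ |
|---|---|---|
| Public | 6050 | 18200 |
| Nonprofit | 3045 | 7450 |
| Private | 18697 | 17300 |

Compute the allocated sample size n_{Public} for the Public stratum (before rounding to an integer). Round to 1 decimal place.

Neyman allocation: nₕ = n·NₕSₕ / Σⱼ NⱼSⱼ.
Σ NⱼSⱼ = 6050·18200 + 3045·7450 + 18697·17300 = 4.5625335 × 10^8.
n_{Public} = 546·6050·18200 / (4.5625335 × 10^8) = 131.8.

131.8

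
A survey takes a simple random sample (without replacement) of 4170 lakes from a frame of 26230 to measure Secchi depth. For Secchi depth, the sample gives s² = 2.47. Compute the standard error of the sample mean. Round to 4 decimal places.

0.0223

Under SRS without replacement, Var(ȳ) = (1 − f)·s²/n with f = n/N = 4170/26230 = 0.15897827.
Var(ȳ) = (1 − 0.15897827)·2.47/4170 = 0.84102173·5.9232614 × 10^-4 = 4.9815915 × 10^-4.
SE(ȳ) = √(4.9815915 × 10^-4) = 0.0223.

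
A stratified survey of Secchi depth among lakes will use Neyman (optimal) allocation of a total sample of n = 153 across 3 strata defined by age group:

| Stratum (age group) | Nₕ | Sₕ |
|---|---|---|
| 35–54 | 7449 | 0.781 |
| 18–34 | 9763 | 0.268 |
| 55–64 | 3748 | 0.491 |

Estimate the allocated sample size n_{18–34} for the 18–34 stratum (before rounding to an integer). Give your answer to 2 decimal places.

38.96

Neyman allocation: nₕ = n·NₕSₕ / Σⱼ NⱼSⱼ.
Σ NⱼSⱼ = 7449·0.781 + 9763·0.268 + 3748·0.491 = 10274.421.
n_{18–34} = 153·9763·0.268 / 10274.421 = 38.96.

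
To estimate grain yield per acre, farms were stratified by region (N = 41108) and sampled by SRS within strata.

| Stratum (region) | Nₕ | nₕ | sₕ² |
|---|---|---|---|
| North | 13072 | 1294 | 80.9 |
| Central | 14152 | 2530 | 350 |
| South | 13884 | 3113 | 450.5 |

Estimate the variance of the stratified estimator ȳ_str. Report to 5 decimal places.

0.03197

Var(ȳ_str) = Σₕ Wₕ²(1 − fₕ)sₕ²/nₕ with Wₕ = Nₕ/N, N = 41108.
North: Wₕ = 0.31799163; term = 0.31799163²·(1 − 0.09899021)·80.9/1294 = 0.0056960677.
Central: Wₕ = 0.34426389; term = 0.34426389²·(1 − 0.17877332)·350/2530 = 0.013464602.
South: Wₕ = 0.33774448; term = 0.33774448²·(1 − 0.22421492)·450.5/3113 = 0.012806593.
Sum = 0.031967263.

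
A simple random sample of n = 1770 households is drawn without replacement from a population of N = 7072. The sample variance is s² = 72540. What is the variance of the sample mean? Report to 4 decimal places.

Under SRS without replacement, Var(ȳ) = (1 − f)·s²/n with f = n/N = 1770/7072 = 0.25028281.
Var(ȳ) = (1 − 0.25028281)·72540/1770 = 0.74971719·40.983051 = 30.725698.

30.7257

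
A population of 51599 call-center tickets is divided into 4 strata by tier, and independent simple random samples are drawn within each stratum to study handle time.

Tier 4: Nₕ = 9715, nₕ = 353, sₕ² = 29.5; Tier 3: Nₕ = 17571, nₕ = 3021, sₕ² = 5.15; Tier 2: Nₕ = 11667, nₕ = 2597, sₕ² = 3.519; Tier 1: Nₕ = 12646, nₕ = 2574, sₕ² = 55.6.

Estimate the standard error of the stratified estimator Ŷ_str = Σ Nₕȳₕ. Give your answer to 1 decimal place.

3306.3

Var(Ŷ_str) = Σₕ Nₕ²(1 − fₕ)sₕ²/nₕ.
Tier 4: 9715²·(1 − 353/9715)·29.5/353 = 7.6007903 × 10^6.
Tier 3: 17571²·(1 − 3021/17571)·5.15/3021 = 435828.85.
Tier 2: 11667²·(1 − 2597/11667)·3.519/2597 = 143388.33.
Tier 1: 12646²·(1 − 2574/12646)·55.6/2574 = 2.7512822 × 10^6.
Sum = 1.093129 × 10^7.
SE = √(1.093129 × 10^7) = 3306.3.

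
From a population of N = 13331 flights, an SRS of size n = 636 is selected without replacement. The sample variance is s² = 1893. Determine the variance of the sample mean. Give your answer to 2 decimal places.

Under SRS without replacement, Var(ȳ) = (1 − f)·s²/n with f = n/N = 636/13331 = 0.04770835.
Var(ȳ) = (1 − 0.04770835)·1893/636 = 0.95229165·2.9764151 = 2.8344152.

2.83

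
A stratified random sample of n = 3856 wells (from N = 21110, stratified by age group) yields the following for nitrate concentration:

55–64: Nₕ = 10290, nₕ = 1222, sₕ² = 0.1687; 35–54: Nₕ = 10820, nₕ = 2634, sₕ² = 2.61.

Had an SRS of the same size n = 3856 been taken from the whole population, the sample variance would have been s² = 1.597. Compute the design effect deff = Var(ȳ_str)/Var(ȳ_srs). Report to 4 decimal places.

0.6672

Var(ȳ_str) = Σ Wₕ²(1−fₕ)sₕ²/nₕ with Wₕ = Nₕ/21110:
  55–64: (10290/21110)²·(1−1222/10290)·0.1687/1222 = 2.8906419 × 10^-5
  35–54: (10820/21110)²·(1−2634/10820)·2.61/2634 = 1.9694605 × 10^-4
  → Var(ȳ_str) = 2.2585247 × 10^-4.
Var(ȳ_srs) = (1 − 3856/21110)·1.597/3856 = 3.385084 × 10^-4.
deff = (2.2585247 × 10^-4) / (3.385084 × 10^-4) = 0.6672.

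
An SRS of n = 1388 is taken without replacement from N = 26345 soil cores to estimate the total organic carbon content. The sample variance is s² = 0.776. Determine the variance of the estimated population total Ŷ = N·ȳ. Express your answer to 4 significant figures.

Var(Ŷ) = N²·Var(ȳ) = N²·(1 − n/N)·s²/n.
f = 1388/26345 = 0.05268552; Var(ȳ) = 0.94731448·0.776/1388 = 5.2962251 × 10^-4.
Var(Ŷ) = 26345² · (5.2962251 × 10^-4) = 367589.28.

367600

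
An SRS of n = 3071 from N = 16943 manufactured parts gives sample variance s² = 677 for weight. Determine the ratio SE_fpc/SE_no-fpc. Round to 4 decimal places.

f = n/N = 3071/16943 = 0.18125480.
SE_no-fpc = √(s²/n) = 0.46952036; SE_fpc = √((1−f)s²/n) = 0.42484334.
Ratio = √(1−f) = 0.90484540.

0.9048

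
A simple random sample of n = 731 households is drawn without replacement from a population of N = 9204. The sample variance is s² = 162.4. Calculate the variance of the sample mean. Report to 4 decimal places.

0.2045

Under SRS without replacement, Var(ȳ) = (1 − f)·s²/n with f = n/N = 731/9204 = 0.07942199.
Var(ȳ) = (1 − 0.07942199)·162.4/731 = 0.92057801·0.22216142 = 0.20451692.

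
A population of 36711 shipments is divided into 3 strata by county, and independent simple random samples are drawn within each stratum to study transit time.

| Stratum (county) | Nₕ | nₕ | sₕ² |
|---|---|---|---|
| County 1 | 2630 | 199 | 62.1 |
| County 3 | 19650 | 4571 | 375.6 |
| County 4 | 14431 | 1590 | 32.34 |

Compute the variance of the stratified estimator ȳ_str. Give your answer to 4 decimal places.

Var(ȳ_str) = Σₕ Wₕ²(1 − fₕ)sₕ²/nₕ with Wₕ = Nₕ/N, N = 36711.
County 1: Wₕ = 0.07164065; term = 0.07164065²·(1 − 0.07566540)·62.1/199 = 0.0014804263.
County 3: Wₕ = 0.53526191; term = 0.53526191²·(1 − 0.23262087)·375.6/4571 = 0.018065793.
County 4: Wₕ = 0.39309744; term = 0.39309744²·(1 − 0.11017947)·32.34/1590 = 0.002796699.
Sum = 0.022342918.

0.0223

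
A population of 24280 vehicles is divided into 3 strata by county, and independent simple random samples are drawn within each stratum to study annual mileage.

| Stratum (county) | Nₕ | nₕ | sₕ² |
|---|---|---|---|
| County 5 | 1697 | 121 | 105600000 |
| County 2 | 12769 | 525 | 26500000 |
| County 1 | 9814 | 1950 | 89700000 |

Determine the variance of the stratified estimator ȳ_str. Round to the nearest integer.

Var(ȳ_str) = Σₕ Wₕ²(1 − fₕ)sₕ²/nₕ with Wₕ = Nₕ/N, N = 24280.
County 5: Wₕ = 0.06989292; term = 0.06989292²·(1 − 0.07130230)·105600000/121 = 3959.3076.
County 2: Wₕ = 0.52590610; term = 0.52590610²·(1 − 0.04111520)·26500000/525 = 13386.573.
County 1: Wₕ = 0.40420099; term = 0.40420099²·(1 − 0.19869574)·89700000/1950 = 6022.1286.
Sum = 23368.009.

23368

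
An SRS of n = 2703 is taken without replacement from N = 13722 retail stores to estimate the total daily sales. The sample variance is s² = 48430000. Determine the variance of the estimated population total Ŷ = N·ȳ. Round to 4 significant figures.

2.709 × 10^12

Var(Ŷ) = N²·Var(ȳ) = N²·(1 − n/N)·s²/n.
f = 2703/13722 = 0.19698295; Var(ȳ) = 0.80301705·48430000/2703 = 14387.76.
Var(Ŷ) = 13722² · 14387.76 = 2.7091186 × 10^12.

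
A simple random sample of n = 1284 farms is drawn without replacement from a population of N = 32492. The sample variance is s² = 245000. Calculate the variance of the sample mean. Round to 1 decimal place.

183.3

Under SRS without replacement, Var(ȳ) = (1 − f)·s²/n with f = n/N = 1284/32492 = 0.03951742.
Var(ȳ) = (1 − 0.03951742)·245000/1284 = 0.96048258·190.80997 = 183.26965.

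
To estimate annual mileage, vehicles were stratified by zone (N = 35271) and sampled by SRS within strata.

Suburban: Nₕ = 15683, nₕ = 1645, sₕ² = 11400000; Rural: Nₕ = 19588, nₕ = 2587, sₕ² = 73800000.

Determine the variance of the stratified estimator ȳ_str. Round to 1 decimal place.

Var(ȳ_str) = Σₕ Wₕ²(1 − fₕ)sₕ²/nₕ with Wₕ = Nₕ/N, N = 35271.
Suburban: Wₕ = 0.44464291; term = 0.44464291²·(1 − 0.10489065)·11400000/1645 = 1226.4159.
Rural: Wₕ = 0.55535709; term = 0.55535709²·(1 − 0.13207066)·73800000/2587 = 7636.4049.
Sum = 8862.8208.

8862.8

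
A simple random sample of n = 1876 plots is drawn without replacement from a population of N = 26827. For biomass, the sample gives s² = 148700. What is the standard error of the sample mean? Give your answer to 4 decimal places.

Under SRS without replacement, Var(ȳ) = (1 − f)·s²/n with f = n/N = 1876/26827 = 0.06992955.
Var(ȳ) = (1 − 0.06992955)·148700/1876 = 0.93007045·79.264392 = 73.721469.
SE(ȳ) = √(73.721469) = 8.5861.

8.5861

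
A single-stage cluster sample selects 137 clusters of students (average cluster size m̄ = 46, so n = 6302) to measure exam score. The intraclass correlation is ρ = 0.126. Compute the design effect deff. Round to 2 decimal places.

deff = 1 + (46 − 1)·0.126 = 1 + 5.67 = 6.67.

6.67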